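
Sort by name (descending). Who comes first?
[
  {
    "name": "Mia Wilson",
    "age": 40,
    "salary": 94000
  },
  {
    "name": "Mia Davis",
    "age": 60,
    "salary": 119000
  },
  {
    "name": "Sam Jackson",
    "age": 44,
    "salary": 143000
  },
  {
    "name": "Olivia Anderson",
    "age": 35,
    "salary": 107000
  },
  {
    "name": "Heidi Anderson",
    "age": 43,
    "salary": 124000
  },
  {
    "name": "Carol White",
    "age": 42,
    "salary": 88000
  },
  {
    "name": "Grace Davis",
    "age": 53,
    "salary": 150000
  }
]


Sort by: name (descending)

Sorted order:
  1. Sam Jackson (name = Sam Jackson)
  2. Olivia Anderson (name = Olivia Anderson)
  3. Mia Wilson (name = Mia Wilson)
  4. Mia Davis (name = Mia Davis)
  5. Heidi Anderson (name = Heidi Anderson)
  6. Grace Davis (name = Grace Davis)
  7. Carol White (name = Carol White)

First: Sam Jackson

Sam Jackson


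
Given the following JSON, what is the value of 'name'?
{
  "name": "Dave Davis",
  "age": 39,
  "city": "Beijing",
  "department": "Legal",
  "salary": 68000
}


Looking up field 'name'
Value: Dave Davis

Dave Davis


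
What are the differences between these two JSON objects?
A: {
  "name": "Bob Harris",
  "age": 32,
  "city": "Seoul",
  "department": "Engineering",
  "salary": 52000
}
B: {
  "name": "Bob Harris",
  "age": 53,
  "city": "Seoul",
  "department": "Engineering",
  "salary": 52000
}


Comparing each field (in key order):
  name: same
  age: DIFFERENT
  city: same
  department: same
  salary: same
Differences:
  age: 32 -> 53

1 field(s) changed

1 change: age


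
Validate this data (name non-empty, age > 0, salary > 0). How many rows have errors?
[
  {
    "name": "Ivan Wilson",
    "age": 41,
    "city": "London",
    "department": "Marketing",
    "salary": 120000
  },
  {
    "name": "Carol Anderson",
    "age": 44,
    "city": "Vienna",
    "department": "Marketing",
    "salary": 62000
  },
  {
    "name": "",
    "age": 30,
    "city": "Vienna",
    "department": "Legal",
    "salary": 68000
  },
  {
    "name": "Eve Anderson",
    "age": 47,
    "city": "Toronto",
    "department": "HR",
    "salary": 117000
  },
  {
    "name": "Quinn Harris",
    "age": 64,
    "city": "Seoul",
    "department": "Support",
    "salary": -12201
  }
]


Validating 5 records:
Rules: name non-empty, age > 0, salary > 0

  Row 1 (Ivan Wilson): OK
  Row 2 (Carol Anderson): OK
  Row 3 (???): empty name
  Row 4 (Eve Anderson): OK
  Row 5 (Quinn Harris): negative salary: -12201

Total errors: 2

2 errors


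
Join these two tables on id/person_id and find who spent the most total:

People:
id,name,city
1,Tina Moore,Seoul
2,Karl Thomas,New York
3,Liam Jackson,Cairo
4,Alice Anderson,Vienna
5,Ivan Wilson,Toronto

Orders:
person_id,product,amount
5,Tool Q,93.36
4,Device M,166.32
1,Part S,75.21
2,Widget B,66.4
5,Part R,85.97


Join on: people.id = orders.person_id

Joined rows:
  Ivan Wilson (Toronto) bought Tool Q for $93.36
  Alice Anderson (Vienna) bought Device M for $166.32
  Tina Moore (Seoul) bought Part S for $75.21
  Karl Thomas (New York) bought Widget B for $66.4
  Ivan Wilson (Toronto) bought Part R for $85.97

Total per person:
  Ivan Wilson: $179.33
  Alice Anderson: $166.32
  Tina Moore: $75.21
  Karl Thomas: $66.40

Top spender: Ivan Wilson ($179.33)

Ivan Wilson ($179.33)


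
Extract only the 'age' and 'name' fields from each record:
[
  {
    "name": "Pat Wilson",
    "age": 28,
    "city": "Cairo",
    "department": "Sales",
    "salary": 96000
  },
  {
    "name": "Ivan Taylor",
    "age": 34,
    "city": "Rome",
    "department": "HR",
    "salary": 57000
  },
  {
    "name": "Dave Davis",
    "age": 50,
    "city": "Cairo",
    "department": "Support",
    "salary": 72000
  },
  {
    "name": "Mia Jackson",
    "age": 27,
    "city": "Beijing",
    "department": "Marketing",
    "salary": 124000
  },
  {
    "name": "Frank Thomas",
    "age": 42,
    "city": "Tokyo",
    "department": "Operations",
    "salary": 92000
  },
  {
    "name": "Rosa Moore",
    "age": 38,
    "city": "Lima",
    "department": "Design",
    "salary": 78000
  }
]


Original: 6 records with fields: name, age, city, department, salary
Keep: ['age', 'name']
Drop: ['city', 'department', 'salary']
Result: 6 records, 2 fields each

[
  {
    "age": 28,
    "name": "Pat Wilson"
  },
  {
    "age": 34,
    "name": "Ivan Taylor"
  },
  {
    "age": 50,
    "name": "Dave Davis"
  },
  {
    "age": 27,
    "name": "Mia Jackson"
  },
  {
    "age": 42,
    "name": "Frank Thomas"
  },
  {
    "age": 38,
    "name": "Rosa Moore"
  }
]


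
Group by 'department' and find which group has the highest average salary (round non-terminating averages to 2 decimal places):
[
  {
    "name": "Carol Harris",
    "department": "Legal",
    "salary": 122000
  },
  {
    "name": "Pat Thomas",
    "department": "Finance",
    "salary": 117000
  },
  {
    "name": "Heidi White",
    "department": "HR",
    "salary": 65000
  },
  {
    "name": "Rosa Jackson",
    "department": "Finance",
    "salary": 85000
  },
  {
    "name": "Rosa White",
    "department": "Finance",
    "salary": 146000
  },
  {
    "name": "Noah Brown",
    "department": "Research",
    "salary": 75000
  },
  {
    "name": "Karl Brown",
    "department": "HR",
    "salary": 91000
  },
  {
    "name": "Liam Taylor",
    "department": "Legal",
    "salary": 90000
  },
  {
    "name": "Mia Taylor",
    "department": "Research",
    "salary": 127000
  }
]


Group by: department

Groups:
  Finance: 3 people, avg salary = 348000/3 = $116000
  HR: 2 people, avg salary = 156000/2 = $78000
  Legal: 2 people, avg salary = 212000/2 = $106000
  Research: 2 people, avg salary = 202000/2 = $101000

Highest average salary: Finance ($116000)

Finance ($116000)


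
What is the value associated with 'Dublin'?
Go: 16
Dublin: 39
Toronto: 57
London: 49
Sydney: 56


Looking up key 'Dublin'
Value: 39

39


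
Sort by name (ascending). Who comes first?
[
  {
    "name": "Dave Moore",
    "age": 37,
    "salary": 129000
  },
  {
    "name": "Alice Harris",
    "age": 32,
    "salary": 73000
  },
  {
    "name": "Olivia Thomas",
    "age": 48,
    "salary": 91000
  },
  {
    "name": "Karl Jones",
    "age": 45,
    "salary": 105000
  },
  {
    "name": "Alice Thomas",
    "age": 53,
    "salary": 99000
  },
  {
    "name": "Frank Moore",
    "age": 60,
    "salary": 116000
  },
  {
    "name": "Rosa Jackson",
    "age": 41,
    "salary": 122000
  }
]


Sort by: name (ascending)

Sorted order:
  1. Alice Harris (name = Alice Harris)
  2. Alice Thomas (name = Alice Thomas)
  3. Dave Moore (name = Dave Moore)
  4. Frank Moore (name = Frank Moore)
  5. Karl Jones (name = Karl Jones)
  6. Olivia Thomas (name = Olivia Thomas)
  7. Rosa Jackson (name = Rosa Jackson)

First: Alice Harris

Alice Harris


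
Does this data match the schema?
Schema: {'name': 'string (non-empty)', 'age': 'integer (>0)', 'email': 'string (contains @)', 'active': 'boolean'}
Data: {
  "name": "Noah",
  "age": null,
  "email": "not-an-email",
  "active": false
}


Validating each field against schema:
  name: OK (non-empty string)
  age: FAIL (null is not an integer)
  email: FAIL ("not-an-email" does not contain @)
  active: OK (boolean)

Result: INVALID (2 errors: age, email)

INVALID (2 errors: age, email)


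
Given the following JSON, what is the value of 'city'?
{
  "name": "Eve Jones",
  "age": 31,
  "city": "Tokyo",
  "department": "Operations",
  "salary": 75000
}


Looking up field 'city'
Value: Tokyo

Tokyo


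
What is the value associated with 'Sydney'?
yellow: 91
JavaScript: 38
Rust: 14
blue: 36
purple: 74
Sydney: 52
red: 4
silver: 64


Looking up key 'Sydney'
Value: 52

52


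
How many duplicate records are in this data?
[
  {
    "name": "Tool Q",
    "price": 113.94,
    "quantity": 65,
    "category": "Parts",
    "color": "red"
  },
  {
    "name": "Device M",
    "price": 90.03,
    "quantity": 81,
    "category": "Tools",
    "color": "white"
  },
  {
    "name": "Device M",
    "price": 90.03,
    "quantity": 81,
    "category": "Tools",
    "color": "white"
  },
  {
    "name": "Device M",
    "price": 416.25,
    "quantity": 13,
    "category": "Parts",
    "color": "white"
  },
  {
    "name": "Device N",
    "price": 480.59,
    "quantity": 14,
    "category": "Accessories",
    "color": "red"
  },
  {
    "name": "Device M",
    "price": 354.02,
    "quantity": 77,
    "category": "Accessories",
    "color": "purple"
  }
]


Checking 6 records for duplicates:

  Row 1: Tool Q ($113.94, qty 65)
  Row 2: Device M ($90.03, qty 81)
  Row 3: Device M ($90.03, qty 81) <-- DUPLICATE
  Row 4: Device M ($416.25, qty 13)
  Row 5: Device N ($480.59, qty 14)
  Row 6: Device M ($354.02, qty 77)

Duplicates found: 1
Unique records: 5

1 duplicates, 5 unique


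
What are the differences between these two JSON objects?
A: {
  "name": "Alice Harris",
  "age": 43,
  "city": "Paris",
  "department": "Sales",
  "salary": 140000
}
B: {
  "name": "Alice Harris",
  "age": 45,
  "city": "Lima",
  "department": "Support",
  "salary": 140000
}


Comparing each field (in key order):
  name: same
  age: DIFFERENT
  city: DIFFERENT
  department: DIFFERENT
  salary: same
Differences:
  age: 43 -> 45
  city: Paris -> Lima
  department: Sales -> Support

3 field(s) changed

3 changes: age, city, department


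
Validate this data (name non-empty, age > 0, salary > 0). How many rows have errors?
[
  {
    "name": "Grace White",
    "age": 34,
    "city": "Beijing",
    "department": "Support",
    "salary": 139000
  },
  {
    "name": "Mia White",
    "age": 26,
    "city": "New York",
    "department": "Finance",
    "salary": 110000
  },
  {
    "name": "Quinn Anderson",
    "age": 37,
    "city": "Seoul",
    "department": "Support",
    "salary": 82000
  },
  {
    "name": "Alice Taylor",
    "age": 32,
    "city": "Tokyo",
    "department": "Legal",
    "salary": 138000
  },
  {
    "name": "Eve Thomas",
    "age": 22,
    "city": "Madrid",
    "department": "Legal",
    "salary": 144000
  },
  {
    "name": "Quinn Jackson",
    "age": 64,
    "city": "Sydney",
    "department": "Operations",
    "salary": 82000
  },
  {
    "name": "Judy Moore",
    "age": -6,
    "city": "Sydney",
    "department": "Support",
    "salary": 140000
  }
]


Validating 7 records:
Rules: name non-empty, age > 0, salary > 0

  Row 1 (Grace White): OK
  Row 2 (Mia White): OK
  Row 3 (Quinn Anderson): OK
  Row 4 (Alice Taylor): OK
  Row 5 (Eve Thomas): OK
  Row 6 (Quinn Jackson): OK
  Row 7 (Judy Moore): negative age: -6

Total errors: 1

1 errors


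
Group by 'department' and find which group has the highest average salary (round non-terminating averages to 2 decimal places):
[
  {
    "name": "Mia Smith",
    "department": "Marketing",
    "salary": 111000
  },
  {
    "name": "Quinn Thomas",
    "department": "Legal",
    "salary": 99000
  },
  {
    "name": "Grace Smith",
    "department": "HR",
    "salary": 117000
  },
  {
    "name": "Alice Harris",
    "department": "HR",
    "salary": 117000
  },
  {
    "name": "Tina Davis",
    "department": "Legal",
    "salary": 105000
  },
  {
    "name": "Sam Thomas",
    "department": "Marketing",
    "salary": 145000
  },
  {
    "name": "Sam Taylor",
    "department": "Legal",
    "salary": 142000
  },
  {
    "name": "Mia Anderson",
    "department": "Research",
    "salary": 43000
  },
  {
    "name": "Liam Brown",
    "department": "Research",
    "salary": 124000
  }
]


Group by: department

Groups:
  HR: 2 people, avg salary = 234000/2 = $117000
  Legal: 3 people, avg salary = 346000/3 ≈ $115333.33
  Marketing: 2 people, avg salary = 256000/2 = $128000
  Research: 2 people, avg salary = 167000/2 = $83500

Highest average salary: Marketing ($128000)

Marketing ($128000)


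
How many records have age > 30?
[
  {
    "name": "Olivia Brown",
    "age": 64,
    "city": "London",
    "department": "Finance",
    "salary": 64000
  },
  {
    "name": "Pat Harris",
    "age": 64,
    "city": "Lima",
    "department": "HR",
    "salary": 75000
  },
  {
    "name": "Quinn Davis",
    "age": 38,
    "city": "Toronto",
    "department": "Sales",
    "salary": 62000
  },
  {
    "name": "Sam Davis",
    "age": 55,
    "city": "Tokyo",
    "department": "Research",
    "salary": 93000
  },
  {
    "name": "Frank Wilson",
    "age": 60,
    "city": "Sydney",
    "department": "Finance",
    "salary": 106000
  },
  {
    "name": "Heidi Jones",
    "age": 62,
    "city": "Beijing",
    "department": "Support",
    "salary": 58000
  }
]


Data: 6 records
Condition: age > 30

Checking each record:
  Olivia Brown: 64 MATCH
  Pat Harris: 64 MATCH
  Quinn Davis: 38 MATCH
  Sam Davis: 55 MATCH
  Frank Wilson: 60 MATCH
  Heidi Jones: 62 MATCH

Count: 6

6


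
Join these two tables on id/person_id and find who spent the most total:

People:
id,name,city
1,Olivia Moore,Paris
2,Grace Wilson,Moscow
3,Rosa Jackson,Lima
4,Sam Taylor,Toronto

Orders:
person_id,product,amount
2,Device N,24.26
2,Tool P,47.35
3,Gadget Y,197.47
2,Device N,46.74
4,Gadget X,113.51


Join on: people.id = orders.person_id

Joined rows:
  Grace Wilson (Moscow) bought Device N for $24.26
  Grace Wilson (Moscow) bought Tool P for $47.35
  Rosa Jackson (Lima) bought Gadget Y for $197.47
  Grace Wilson (Moscow) bought Device N for $46.74
  Sam Taylor (Toronto) bought Gadget X for $113.51

Total per person:
  Rosa Jackson: $197.47
  Grace Wilson: $118.35
  Sam Taylor: $113.51

Top spender: Rosa Jackson ($197.47)

Rosa Jackson ($197.47)


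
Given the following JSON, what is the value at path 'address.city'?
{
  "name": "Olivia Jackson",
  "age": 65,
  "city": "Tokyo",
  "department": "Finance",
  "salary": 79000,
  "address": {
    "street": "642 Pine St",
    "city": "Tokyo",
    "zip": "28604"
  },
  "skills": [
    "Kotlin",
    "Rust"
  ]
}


Query: address.city
Path: address -> city
Value: Tokyo

Tokyo


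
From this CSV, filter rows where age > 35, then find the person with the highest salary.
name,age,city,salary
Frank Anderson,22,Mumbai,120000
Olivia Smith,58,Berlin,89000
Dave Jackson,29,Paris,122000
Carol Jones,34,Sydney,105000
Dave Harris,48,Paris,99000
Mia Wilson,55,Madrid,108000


Filter: age > 35
Sort by: salary (descending)

Filtered records (3):
  Mia Wilson, age 55, salary $108000
  Dave Harris, age 48, salary $99000
  Olivia Smith, age 58, salary $89000

Highest salary: Mia Wilson ($108000)

Mia Wilson


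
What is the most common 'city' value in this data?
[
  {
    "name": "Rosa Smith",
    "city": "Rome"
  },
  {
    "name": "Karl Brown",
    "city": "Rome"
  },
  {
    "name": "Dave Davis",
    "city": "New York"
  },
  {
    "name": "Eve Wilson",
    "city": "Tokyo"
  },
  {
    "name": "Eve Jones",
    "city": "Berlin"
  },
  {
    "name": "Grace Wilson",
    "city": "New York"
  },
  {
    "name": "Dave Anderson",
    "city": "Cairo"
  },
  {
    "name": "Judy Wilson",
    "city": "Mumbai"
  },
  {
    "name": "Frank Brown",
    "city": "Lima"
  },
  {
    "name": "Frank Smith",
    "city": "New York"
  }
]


Counting 'city' values across 10 records:

  New York: 3 ###
  Rome: 2 ##
  Tokyo: 1 #
  Berlin: 1 #
  Cairo: 1 #
  Mumbai: 1 #
  Lima: 1 #

Most common: New York (3 times)

New York (3 times)


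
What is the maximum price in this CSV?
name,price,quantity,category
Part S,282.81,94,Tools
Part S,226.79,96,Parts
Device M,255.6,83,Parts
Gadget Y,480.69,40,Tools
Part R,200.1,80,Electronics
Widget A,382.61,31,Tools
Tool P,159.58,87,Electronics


Computing maximum price:
Values: [282.81, 226.79, 255.6, 480.69, 200.1, 382.61, 159.58]
Max = 480.69

480.69


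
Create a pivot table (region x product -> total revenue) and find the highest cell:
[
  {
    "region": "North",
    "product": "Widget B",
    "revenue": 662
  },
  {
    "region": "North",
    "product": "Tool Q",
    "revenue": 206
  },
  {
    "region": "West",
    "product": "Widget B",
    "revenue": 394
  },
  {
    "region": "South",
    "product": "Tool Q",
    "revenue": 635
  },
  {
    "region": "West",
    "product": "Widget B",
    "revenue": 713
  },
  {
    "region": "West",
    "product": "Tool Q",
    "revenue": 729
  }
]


Pivot: region (rows) x product (columns) -> total revenue

     Tool Q        Widget B    
North          206           662  
South          635             0  
West           729          1107  

Highest: West / Widget B = $1107

West / Widget B = $1107


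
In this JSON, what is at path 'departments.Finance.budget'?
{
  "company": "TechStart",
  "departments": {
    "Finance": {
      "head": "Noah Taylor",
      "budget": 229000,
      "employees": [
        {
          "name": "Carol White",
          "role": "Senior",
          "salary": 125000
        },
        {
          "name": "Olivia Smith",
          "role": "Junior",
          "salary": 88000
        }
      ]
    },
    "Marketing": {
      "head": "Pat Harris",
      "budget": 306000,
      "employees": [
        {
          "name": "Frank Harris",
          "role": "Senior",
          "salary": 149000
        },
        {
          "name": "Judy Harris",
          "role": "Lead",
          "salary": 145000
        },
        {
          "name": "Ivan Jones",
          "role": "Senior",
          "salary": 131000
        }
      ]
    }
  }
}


Path: departments.Finance.budget

Navigate:
  -> departments
  -> Finance
  -> budget = 229000

229000


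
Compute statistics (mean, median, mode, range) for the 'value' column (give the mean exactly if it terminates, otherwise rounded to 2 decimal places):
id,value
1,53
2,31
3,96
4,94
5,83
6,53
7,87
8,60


Data: [53, 31, 96, 94, 83, 53, 87, 60]
Count: 8
Sum: 557
Mean: 557/8 = 69.625
Sorted: [31, 53, 53, 60, 83, 87, 94, 96]
Median: 71.5
Mode: 53 (2 times)
Range: 96 - 31 = 65
Min: 31, Max: 96

mean=69.625, median=71.5, mode=53, range=65


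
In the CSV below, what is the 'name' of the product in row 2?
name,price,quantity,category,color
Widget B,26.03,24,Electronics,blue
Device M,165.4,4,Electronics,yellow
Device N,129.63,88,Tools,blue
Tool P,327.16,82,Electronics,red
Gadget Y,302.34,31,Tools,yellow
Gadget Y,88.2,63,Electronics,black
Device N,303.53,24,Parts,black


Query: Row 2 ('Device M'), column 'name'
Value: Device M

Device M


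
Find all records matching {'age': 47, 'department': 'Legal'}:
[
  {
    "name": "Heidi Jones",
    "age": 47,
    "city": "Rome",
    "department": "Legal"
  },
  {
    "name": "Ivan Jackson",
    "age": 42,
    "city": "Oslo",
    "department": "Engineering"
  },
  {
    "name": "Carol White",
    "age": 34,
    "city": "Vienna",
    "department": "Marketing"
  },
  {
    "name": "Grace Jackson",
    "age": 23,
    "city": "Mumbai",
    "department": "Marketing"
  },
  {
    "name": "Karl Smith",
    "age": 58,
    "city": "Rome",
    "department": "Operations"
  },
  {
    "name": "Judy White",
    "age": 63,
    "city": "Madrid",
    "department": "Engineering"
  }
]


Search criteria: {'age': 47, 'department': 'Legal'}

Checking 6 records:
  Heidi Jones: {age: 47, department: Legal} <-- MATCH
  Ivan Jackson: {age: 42, department: Engineering}
  Carol White: {age: 34, department: Marketing}
  Grace Jackson: {age: 23, department: Marketing}
  Karl Smith: {age: 58, department: Operations}
  Judy White: {age: 63, department: Engineering}

Matches: ["Heidi Jones"]

["Heidi Jones"]


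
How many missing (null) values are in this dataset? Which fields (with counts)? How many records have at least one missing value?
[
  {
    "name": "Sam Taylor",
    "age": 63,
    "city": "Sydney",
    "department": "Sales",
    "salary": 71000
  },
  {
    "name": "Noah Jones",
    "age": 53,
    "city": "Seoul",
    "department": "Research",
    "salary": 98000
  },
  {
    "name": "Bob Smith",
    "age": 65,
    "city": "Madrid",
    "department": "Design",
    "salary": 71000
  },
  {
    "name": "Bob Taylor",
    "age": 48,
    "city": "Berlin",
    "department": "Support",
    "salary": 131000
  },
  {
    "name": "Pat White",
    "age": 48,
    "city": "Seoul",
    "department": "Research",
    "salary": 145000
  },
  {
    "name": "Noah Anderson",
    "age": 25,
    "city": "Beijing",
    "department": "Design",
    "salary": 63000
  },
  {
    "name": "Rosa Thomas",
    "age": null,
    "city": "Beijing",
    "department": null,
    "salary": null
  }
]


Checking for missing (null) values in 7 records:

  Sam Taylor: complete
  Noah Jones: complete
  Bob Smith: complete
  Bob Taylor: complete
  Pat White: complete
  Noah Anderson: complete
  Rosa Thomas: age, department, salary

Per field:
  name: 0 missing
  age: 1 missing
  city: 0 missing
  department: 1 missing
  salary: 1 missing

Total missing values: 3
Records with any missing: 1

3 missing values (age: 1, department: 1, salary: 1); 1 incomplete records


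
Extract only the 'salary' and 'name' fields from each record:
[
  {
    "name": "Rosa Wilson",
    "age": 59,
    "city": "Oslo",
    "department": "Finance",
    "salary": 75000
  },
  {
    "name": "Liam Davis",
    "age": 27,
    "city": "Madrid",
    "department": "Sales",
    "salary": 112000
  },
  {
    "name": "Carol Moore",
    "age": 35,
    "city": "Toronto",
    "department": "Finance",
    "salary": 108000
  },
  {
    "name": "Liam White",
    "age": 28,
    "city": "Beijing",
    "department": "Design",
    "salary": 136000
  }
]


Original: 4 records with fields: name, age, city, department, salary
Keep: ['salary', 'name']
Drop: ['age', 'city', 'department']
Result: 4 records, 2 fields each

[
  {
    "salary": 75000,
    "name": "Rosa Wilson"
  },
  {
    "salary": 112000,
    "name": "Liam Davis"
  },
  {
    "salary": 108000,
    "name": "Carol Moore"
  },
  {
    "salary": 136000,
    "name": "Liam White"
  }
]


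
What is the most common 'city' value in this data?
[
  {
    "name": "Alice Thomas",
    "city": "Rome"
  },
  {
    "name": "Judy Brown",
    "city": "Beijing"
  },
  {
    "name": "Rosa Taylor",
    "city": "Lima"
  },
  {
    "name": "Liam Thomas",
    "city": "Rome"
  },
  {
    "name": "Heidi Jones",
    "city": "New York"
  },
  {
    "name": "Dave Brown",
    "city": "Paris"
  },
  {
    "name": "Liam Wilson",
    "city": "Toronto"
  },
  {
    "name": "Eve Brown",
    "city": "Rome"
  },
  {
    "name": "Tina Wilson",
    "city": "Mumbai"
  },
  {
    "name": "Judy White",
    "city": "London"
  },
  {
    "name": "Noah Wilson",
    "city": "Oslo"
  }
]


Counting 'city' values across 11 records:

  Rome: 3 ###
  Beijing: 1 #
  Lima: 1 #
  New York: 1 #
  Paris: 1 #
  Toronto: 1 #
  Mumbai: 1 #
  London: 1 #
  Oslo: 1 #

Most common: Rome (3 times)

Rome (3 times)


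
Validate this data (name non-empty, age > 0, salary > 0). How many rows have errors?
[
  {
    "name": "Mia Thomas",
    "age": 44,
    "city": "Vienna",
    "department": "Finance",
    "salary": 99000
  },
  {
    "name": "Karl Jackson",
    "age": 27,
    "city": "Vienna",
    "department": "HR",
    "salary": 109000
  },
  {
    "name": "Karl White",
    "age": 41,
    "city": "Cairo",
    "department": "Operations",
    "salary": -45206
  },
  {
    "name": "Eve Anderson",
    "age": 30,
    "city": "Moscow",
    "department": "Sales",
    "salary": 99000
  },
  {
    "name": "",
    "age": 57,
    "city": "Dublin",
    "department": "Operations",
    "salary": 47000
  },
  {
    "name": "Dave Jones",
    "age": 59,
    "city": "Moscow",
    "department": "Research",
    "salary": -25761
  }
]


Validating 6 records:
Rules: name non-empty, age > 0, salary > 0

  Row 1 (Mia Thomas): OK
  Row 2 (Karl Jackson): OK
  Row 3 (Karl White): negative salary: -45206
  Row 4 (Eve Anderson): OK
  Row 5 (???): empty name
  Row 6 (Dave Jones): negative salary: -25761

Total errors: 3

3 errors


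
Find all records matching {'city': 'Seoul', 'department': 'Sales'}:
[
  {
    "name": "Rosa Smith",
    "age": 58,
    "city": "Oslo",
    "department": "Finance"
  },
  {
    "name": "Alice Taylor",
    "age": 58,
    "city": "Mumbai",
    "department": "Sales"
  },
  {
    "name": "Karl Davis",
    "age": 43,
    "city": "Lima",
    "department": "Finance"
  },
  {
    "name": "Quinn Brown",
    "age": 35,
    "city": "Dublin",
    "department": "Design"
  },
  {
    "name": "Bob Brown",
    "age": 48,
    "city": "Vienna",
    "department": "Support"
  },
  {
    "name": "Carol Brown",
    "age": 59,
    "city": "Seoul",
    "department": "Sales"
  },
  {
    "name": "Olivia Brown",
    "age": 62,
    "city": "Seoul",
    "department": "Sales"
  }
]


Search criteria: {'city': 'Seoul', 'department': 'Sales'}

Checking 7 records:
  Rosa Smith: {city: Oslo, department: Finance}
  Alice Taylor: {city: Mumbai, department: Sales}
  Karl Davis: {city: Lima, department: Finance}
  Quinn Brown: {city: Dublin, department: Design}
  Bob Brown: {city: Vienna, department: Support}
  Carol Brown: {city: Seoul, department: Sales} <-- MATCH
  Olivia Brown: {city: Seoul, department: Sales} <-- MATCH

Matches: ["Carol Brown", "Olivia Brown"]

["Carol Brown", "Olivia Brown"]


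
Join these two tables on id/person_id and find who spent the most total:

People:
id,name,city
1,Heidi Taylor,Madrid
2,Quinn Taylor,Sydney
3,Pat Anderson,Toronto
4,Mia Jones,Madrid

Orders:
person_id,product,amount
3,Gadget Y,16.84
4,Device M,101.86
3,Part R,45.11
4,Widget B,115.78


Join on: people.id = orders.person_id

Joined rows:
  Pat Anderson (Toronto) bought Gadget Y for $16.84
  Mia Jones (Madrid) bought Device M for $101.86
  Pat Anderson (Toronto) bought Part R for $45.11
  Mia Jones (Madrid) bought Widget B for $115.78

Total per person:
  Mia Jones: $217.64
  Pat Anderson: $61.95

Top spender: Mia Jones ($217.64)

Mia Jones ($217.64)


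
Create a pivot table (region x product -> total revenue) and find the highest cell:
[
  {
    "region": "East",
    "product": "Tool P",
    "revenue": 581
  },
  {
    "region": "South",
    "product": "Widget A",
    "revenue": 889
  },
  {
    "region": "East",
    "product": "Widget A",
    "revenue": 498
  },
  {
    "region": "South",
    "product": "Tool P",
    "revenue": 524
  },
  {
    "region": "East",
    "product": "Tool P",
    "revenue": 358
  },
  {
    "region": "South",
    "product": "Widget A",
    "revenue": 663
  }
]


Pivot: region (rows) x product (columns) -> total revenue

     Tool P        Widget A    
East           939           498  
South          524          1552  

Highest: South / Widget A = $1552

South / Widget A = $1552


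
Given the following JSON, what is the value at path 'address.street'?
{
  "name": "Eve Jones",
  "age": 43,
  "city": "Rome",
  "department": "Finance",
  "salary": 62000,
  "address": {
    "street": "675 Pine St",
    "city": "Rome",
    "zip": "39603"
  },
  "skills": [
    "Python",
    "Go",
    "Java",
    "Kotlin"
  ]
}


Query: address.street
Path: address -> street
Value: 675 Pine St

675 Pine St


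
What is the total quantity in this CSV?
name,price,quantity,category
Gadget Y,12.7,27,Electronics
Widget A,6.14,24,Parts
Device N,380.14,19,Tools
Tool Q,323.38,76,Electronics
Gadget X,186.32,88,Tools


Computing total quantity:
Values: [27, 24, 19, 76, 88]
Sum = 234

234


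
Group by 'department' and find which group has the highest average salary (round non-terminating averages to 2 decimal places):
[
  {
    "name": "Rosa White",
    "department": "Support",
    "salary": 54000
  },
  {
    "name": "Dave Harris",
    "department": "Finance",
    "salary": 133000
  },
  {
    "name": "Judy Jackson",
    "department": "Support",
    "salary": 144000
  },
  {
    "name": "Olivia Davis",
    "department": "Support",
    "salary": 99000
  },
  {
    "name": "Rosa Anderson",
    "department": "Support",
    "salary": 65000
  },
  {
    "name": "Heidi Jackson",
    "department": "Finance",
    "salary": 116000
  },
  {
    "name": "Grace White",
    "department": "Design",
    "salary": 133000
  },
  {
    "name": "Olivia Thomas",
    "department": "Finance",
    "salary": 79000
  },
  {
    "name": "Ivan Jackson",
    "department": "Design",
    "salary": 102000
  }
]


Group by: department

Groups:
  Design: 2 people, avg salary = 235000/2 = $117500
  Finance: 3 people, avg salary = 328000/3 ≈ $109333.33
  Support: 4 people, avg salary = 362000/4 = $90500

Highest average salary: Design ($117500)

Design ($117500)


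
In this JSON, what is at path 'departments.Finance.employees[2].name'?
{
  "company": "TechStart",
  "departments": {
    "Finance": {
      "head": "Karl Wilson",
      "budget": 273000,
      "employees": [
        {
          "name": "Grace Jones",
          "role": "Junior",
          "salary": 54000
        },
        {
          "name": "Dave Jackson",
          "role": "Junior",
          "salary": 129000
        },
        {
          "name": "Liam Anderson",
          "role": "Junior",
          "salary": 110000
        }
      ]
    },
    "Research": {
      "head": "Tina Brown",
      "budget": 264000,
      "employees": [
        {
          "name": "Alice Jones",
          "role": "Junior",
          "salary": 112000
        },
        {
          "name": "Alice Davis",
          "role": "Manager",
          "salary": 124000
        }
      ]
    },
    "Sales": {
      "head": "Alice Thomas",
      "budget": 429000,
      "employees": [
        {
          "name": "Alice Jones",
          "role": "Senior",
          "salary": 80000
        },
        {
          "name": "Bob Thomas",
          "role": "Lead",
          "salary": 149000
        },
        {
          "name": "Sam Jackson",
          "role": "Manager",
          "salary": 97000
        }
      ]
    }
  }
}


Path: departments.Finance.employees[2].name

Navigate:
  -> departments
  -> Finance
  -> employees[2].name = 'Liam Anderson'

Liam Anderson


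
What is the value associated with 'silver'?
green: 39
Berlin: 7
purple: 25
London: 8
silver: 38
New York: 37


Looking up key 'silver'
Value: 38

38


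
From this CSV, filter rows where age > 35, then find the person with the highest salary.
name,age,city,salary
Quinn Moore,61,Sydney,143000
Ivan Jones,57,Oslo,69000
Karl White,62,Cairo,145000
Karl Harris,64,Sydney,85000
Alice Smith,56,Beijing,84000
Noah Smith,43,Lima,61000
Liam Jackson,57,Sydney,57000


Filter: age > 35
Sort by: salary (descending)

Filtered records (7):
  Karl White, age 62, salary $145000
  Quinn Moore, age 61, salary $143000
  Karl Harris, age 64, salary $85000
  Alice Smith, age 56, salary $84000
  Ivan Jones, age 57, salary $69000
  Noah Smith, age 43, salary $61000
  Liam Jackson, age 57, salary $57000

Highest salary: Karl White ($145000)

Karl White


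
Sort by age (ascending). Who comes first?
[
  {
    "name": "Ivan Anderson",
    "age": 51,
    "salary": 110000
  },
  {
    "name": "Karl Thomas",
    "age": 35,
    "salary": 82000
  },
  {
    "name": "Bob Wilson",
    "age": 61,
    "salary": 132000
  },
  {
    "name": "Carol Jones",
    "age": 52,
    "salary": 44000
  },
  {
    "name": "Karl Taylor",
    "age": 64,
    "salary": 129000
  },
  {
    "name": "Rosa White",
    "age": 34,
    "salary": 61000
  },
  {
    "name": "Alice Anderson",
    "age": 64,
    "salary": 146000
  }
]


Sort by: age (ascending)

Sorted order:
  1. Rosa White (age = 34)
  2. Karl Thomas (age = 35)
  3. Ivan Anderson (age = 51)
  4. Carol Jones (age = 52)
  5. Bob Wilson (age = 61)
  6. Karl Taylor (age = 64)
  7. Alice Anderson (age = 64)

First: Rosa White

Rosa White


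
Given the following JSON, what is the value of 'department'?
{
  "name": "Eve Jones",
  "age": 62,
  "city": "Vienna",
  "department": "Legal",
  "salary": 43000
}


Looking up field 'department'
Value: Legal

Legal


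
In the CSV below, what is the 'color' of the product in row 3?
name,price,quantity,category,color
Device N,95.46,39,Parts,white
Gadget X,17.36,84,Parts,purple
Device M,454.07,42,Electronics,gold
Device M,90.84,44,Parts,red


Query: Row 3 ('Device M'), column 'color'
Value: gold

gold


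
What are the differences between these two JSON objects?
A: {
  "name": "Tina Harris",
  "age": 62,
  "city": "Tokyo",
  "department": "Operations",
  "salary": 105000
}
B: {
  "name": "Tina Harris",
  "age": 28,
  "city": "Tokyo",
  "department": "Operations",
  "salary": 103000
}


Comparing each field (in key order):
  name: same
  age: DIFFERENT
  city: same
  department: same
  salary: DIFFERENT
Differences:
  age: 62 -> 28
  salary: 105000 -> 103000

2 field(s) changed

2 changes: age, salary


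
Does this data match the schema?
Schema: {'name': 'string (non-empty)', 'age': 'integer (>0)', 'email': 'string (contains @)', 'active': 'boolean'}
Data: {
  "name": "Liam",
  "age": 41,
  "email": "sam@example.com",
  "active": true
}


Validating each field against schema:
  name: OK (non-empty string)
  age: OK (positive integer)
  email: OK (string with @)
  active: OK (boolean)

Result: VALID

VALID


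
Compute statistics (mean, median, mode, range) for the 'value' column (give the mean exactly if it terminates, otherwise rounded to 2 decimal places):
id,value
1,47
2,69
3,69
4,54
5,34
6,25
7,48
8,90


Data: [47, 69, 69, 54, 34, 25, 48, 90]
Count: 8
Sum: 436
Mean: 436/8 = 54.5
Sorted: [25, 34, 47, 48, 54, 69, 69, 90]
Median: 51.0
Mode: 69 (2 times)
Range: 90 - 25 = 65
Min: 25, Max: 90

mean=54.5, median=51.0, mode=69, range=65


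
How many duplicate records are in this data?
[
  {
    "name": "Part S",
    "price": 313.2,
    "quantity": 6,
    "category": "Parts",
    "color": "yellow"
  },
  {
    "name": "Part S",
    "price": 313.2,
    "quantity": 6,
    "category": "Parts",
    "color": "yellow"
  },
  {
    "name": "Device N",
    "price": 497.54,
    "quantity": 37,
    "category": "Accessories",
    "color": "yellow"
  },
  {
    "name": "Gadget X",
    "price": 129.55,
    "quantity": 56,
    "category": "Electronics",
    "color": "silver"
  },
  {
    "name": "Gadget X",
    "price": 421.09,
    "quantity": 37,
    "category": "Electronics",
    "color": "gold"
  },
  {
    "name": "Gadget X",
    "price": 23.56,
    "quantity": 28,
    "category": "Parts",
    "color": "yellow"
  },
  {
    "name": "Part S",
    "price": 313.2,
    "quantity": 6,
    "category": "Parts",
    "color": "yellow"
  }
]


Checking 7 records for duplicates:

  Row 1: Part S ($313.2, qty 6)
  Row 2: Part S ($313.2, qty 6) <-- DUPLICATE
  Row 3: Device N ($497.54, qty 37)
  Row 4: Gadget X ($129.55, qty 56)
  Row 5: Gadget X ($421.09, qty 37)
  Row 6: Gadget X ($23.56, qty 28)
  Row 7: Part S ($313.2, qty 6) <-- DUPLICATE

Duplicates found: 2
Unique records: 5

2 duplicates, 5 unique


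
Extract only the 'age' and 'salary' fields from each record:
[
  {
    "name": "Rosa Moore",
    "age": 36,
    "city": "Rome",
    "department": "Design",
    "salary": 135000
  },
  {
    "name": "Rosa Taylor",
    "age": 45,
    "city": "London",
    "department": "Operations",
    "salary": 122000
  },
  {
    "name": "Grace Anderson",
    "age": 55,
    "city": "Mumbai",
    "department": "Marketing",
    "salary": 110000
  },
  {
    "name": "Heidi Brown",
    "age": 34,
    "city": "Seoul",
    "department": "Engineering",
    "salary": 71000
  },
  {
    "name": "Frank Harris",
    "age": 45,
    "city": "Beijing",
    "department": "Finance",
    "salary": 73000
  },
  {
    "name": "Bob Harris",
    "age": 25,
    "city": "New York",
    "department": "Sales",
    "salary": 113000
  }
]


Original: 6 records with fields: name, age, city, department, salary
Keep: ['age', 'salary']
Drop: ['name', 'city', 'department']
Result: 6 records, 2 fields each

[
  {
    "age": 36,
    "salary": 135000
  },
  {
    "age": 45,
    "salary": 122000
  },
  {
    "age": 55,
    "salary": 110000
  },
  {
    "age": 34,
    "salary": 71000
  },
  {
    "age": 45,
    "salary": 73000
  },
  {
    "age": 25,
    "salary": 113000
  }
]


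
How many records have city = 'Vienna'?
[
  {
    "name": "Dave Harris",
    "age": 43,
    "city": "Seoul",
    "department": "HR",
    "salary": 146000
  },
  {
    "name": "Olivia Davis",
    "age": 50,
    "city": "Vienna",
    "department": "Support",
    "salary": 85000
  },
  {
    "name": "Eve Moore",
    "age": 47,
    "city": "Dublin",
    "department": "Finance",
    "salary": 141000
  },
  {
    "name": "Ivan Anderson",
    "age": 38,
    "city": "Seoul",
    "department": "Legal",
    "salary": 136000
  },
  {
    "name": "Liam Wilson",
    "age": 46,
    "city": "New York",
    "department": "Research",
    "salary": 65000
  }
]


Data: 5 records
Condition: city = 'Vienna'

Checking each record:
  Dave Harris: Seoul
  Olivia Davis: Vienna MATCH
  Eve Moore: Dublin
  Ivan Anderson: Seoul
  Liam Wilson: New York

Count: 1

1


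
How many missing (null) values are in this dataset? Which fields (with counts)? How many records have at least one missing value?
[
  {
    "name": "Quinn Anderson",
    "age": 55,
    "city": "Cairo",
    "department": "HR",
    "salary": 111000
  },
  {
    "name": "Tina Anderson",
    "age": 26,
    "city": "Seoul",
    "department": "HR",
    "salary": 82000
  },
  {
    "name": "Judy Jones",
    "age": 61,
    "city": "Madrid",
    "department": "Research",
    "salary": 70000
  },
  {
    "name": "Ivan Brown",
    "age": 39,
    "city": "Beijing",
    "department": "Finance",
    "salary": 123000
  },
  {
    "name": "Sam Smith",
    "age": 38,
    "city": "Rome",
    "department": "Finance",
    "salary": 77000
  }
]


Checking for missing (null) values in 5 records:

  Quinn Anderson: complete
  Tina Anderson: complete
  Judy Jones: complete
  Ivan Brown: complete
  Sam Smith: complete

Per field:
  name: 0 missing
  age: 0 missing
  city: 0 missing
  department: 0 missing
  salary: 0 missing

Total missing values: 0
Records with any missing: 0

0 missing values (none); 0 incomplete records


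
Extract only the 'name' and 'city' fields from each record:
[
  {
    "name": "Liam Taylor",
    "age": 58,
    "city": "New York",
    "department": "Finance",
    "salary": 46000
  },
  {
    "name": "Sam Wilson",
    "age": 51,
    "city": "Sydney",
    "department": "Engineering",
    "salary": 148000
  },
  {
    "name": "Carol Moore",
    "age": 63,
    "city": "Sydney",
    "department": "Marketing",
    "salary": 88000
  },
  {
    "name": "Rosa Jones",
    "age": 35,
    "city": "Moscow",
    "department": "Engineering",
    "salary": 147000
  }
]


Original: 4 records with fields: name, age, city, department, salary
Keep: ['name', 'city']
Drop: ['age', 'department', 'salary']
Result: 4 records, 2 fields each

[
  {
    "name": "Liam Taylor",
    "city": "New York"
  },
  {
    "name": "Sam Wilson",
    "city": "Sydney"
  },
  {
    "name": "Carol Moore",
    "city": "Sydney"
  },
  {
    "name": "Rosa Jones",
    "city": "Moscow"
  }
]


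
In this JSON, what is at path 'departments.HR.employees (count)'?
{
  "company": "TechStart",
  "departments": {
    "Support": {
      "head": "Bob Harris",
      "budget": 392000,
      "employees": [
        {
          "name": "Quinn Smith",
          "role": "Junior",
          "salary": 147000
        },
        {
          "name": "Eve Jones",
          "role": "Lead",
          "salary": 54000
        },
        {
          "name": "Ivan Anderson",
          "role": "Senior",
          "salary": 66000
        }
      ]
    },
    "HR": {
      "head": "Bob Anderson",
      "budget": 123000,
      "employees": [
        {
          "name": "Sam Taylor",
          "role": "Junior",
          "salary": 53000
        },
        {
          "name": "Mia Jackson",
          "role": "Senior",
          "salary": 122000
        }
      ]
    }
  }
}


Path: departments.HR.employees (count)

Navigate:
  -> departments
  -> HR
  -> employees (array, length 2)

2


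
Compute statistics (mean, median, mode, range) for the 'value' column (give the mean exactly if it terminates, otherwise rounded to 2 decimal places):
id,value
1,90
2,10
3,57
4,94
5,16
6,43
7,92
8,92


Data: [90, 10, 57, 94, 16, 43, 92, 92]
Count: 8
Sum: 494
Mean: 494/8 = 61.75
Sorted: [10, 16, 43, 57, 90, 92, 92, 94]
Median: 73.5
Mode: 92 (2 times)
Range: 94 - 10 = 84
Min: 10, Max: 94

mean=61.75, median=73.5, mode=92, range=84


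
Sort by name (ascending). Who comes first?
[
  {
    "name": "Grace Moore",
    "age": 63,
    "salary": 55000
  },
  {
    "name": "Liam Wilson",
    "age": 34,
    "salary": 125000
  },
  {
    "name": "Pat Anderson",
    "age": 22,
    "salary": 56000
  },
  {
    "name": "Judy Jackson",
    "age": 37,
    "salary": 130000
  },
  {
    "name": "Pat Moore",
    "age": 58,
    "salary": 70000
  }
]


Sort by: name (ascending)

Sorted order:
  1. Grace Moore (name = Grace Moore)
  2. Judy Jackson (name = Judy Jackson)
  3. Liam Wilson (name = Liam Wilson)
  4. Pat Anderson (name = Pat Anderson)
  5. Pat Moore (name = Pat Moore)

First: Grace Moore

Grace Moore
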